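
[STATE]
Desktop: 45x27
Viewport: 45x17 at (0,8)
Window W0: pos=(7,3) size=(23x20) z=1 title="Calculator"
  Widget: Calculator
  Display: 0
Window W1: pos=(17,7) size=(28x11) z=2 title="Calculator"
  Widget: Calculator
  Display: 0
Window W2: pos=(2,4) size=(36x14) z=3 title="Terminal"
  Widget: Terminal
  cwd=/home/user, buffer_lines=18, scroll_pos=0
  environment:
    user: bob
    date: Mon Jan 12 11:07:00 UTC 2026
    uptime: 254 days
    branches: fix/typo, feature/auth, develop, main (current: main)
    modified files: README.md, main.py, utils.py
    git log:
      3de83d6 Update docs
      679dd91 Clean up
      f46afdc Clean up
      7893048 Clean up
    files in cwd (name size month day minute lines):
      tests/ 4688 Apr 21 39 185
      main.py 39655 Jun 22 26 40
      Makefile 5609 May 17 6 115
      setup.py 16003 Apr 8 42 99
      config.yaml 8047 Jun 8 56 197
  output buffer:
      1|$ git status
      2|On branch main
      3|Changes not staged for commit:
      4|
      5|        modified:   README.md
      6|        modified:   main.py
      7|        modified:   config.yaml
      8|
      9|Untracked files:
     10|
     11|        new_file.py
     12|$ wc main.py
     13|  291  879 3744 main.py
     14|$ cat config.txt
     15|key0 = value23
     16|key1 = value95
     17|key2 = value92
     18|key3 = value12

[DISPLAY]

  ┃On branch main                    ┃      ┃
  ┃Changes not staged for commit:    ┃──────┨
  ┃                                  ┃     0┃
  ┃        modified:   README.md     ┃      ┃
  ┃        modified:   main.py       ┃      ┃
  ┃        modified:   config.yaml   ┃      ┃
  ┃                                  ┃      ┃
  ┃Untracked files:                  ┃      ┃
  ┃                                  ┃      ┃
  ┗━━━━━━━━━━━━━━━━━━━━━━━━━━━━━━━━━━┛━━━━━━┛
       ┃                     ┃               
       ┃                     ┃               
       ┃                     ┃               
       ┃                     ┃               
       ┗━━━━━━━━━━━━━━━━━━━━━┛               
                                             
                                             


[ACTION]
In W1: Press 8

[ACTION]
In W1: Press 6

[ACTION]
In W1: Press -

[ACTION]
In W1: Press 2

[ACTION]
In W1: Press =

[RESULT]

  ┃On branch main                    ┃      ┃
  ┃Changes not staged for commit:    ┃──────┨
  ┃                                  ┃    84┃
  ┃        modified:   README.md     ┃      ┃
  ┃        modified:   main.py       ┃      ┃
  ┃        modified:   config.yaml   ┃      ┃
  ┃                                  ┃      ┃
  ┃Untracked files:                  ┃      ┃
  ┃                                  ┃      ┃
  ┗━━━━━━━━━━━━━━━━━━━━━━━━━━━━━━━━━━┛━━━━━━┛
       ┃                     ┃               
       ┃                     ┃               
       ┃                     ┃               
       ┃                     ┃               
       ┗━━━━━━━━━━━━━━━━━━━━━┛               
                                             
                                             


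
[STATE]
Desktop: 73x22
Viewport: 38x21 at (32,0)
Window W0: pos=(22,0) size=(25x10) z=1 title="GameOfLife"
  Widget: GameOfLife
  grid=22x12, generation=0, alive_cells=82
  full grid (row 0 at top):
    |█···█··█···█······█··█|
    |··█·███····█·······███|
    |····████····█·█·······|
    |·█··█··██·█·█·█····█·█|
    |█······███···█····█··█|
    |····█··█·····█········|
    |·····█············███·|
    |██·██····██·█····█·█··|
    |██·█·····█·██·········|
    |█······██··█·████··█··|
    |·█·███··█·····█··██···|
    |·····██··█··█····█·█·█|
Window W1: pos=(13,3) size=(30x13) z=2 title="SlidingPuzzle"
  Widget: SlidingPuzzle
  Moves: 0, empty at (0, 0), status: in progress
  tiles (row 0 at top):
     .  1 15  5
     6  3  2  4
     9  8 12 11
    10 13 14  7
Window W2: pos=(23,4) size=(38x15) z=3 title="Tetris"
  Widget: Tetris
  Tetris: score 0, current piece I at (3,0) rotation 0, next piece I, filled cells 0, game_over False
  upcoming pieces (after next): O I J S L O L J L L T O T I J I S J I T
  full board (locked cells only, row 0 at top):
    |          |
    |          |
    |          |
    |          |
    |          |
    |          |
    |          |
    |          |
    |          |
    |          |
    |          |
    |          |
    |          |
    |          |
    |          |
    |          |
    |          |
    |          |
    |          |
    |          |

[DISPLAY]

━━━━━━━━━━━━━━┓                       
fe            ┃                       
──────────────┨                       
━━━━━━━━━━┓   ┃                       
━━━━━━━━━━━━━━━━━━━━━━━━━━━━┓         
                            ┃         
────────────────────────────┨         
  │Next:                    ┃         
  │████                     ┃         
  │                         ┃         
  │                         ┃         
  │                         ┃         
  │                         ┃         
  │Score:                   ┃         
  │0                        ┃         
  │                         ┃         
  │                         ┃         
  │                         ┃         
━━━━━━━━━━━━━━━━━━━━━━━━━━━━┛         
                                      
                                      


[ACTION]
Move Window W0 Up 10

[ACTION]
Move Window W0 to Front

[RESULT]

━━━━━━━━━━━━━━┓                       
fe            ┃                       
──────────────┨                       
              ┃                       
·█·█·█····█·█ ┃━━━━━━━━━━━━━┓         
█···█····█··█ ┃             ┃         
····█········ ┃─────────────┨         
·········███· ┃             ┃         
██·█····█·█·· ┃             ┃         
━━━━━━━━━━━━━━┛             ┃         
  │                         ┃         
  │                         ┃         
  │                         ┃         
  │Score:                   ┃         
  │0                        ┃         
  │                         ┃         
  │                         ┃         
  │                         ┃         
━━━━━━━━━━━━━━━━━━━━━━━━━━━━┛         
                                      
                                      


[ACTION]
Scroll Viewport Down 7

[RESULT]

fe            ┃                       
──────────────┨                       
              ┃                       
·█·█·█····█·█ ┃━━━━━━━━━━━━━┓         
█···█····█··█ ┃             ┃         
····█········ ┃─────────────┨         
·········███· ┃             ┃         
██·█····█·█·· ┃             ┃         
━━━━━━━━━━━━━━┛             ┃         
  │                         ┃         
  │                         ┃         
  │                         ┃         
  │Score:                   ┃         
  │0                        ┃         
  │                         ┃         
  │                         ┃         
  │                         ┃         
━━━━━━━━━━━━━━━━━━━━━━━━━━━━┛         
                                      
                                      
                                      


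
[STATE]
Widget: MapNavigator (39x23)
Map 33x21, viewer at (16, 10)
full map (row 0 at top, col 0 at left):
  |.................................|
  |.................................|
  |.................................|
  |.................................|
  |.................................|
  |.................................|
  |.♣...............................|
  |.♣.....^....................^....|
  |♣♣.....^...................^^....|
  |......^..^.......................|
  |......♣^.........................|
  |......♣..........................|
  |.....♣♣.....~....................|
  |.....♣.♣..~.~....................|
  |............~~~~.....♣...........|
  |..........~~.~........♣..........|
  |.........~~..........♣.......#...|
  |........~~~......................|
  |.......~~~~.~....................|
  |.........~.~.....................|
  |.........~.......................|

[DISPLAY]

                                       
   .................................   
   .................................   
   .................................   
   .................................   
   .................................   
   .................................   
   .♣...............................   
   .♣.....^....................^....   
   ♣♣.....^...................^^....   
   ......^..^.......................   
   ......♣^........@................   
   ......♣..........................   
   .....♣♣.....~....................   
   .....♣.♣..~.~....................   
   ............~~~~.....♣...........   
   ..........~~.~........♣..........   
   .........~~..........♣.......#...   
   ........~~~......................   
   .......~~~~.~....................   
   .........~.~.....................   
   .........~.......................   
                                       


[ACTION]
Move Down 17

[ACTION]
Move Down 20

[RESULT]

   ......^..^.......................   
   ......♣^.........................   
   ......♣..........................   
   .....♣♣.....~....................   
   .....♣.♣..~.~....................   
   ............~~~~.....♣...........   
   ..........~~.~........♣..........   
   .........~~..........♣.......#...   
   ........~~~......................   
   .......~~~~.~....................   
   .........~.~.....................   
   .........~......@................   
                                       
                                       
                                       
                                       
                                       
                                       
                                       
                                       
                                       
                                       
                                       


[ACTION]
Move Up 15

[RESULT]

                                       
                                       
                                       
                                       
                                       
                                       
   .................................   
   .................................   
   .................................   
   .................................   
   .................................   
   ................@................   
   .♣...............................   
   .♣.....^....................^....   
   ♣♣.....^...................^^....   
   ......^..^.......................   
   ......♣^.........................   
   ......♣..........................   
   .....♣♣.....~....................   
   .....♣.♣..~.~....................   
   ............~~~~.....♣...........   
   ..........~~.~........♣..........   
   .........~~..........♣.......#...   


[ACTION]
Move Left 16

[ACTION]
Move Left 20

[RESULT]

                                       
                                       
                                       
                                       
                                       
                                       
                   ....................
                   ....................
                   ....................
                   ....................
                   ....................
                   @...................
                   .♣..................
                   .♣.....^............
                   ♣♣.....^............
                   ......^..^..........
                   ......♣^............
                   ......♣.............
                   .....♣♣.....~.......
                   .....♣.♣..~.~.......
                   ............~~~~....
                   ..........~~.~......
                   .........~~.........


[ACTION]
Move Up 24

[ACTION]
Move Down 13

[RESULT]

                   ....................
                   ....................
                   ....................
                   ....................
                   .♣..................
                   .♣.....^............
                   ♣♣.....^............
                   ......^..^..........
                   ......♣^............
                   ......♣.............
                   .....♣♣.....~.......
                   @....♣.♣..~.~.......
                   ............~~~~....
                   ..........~~.~......
                   .........~~.........
                   ........~~~.........
                   .......~~~~.~.......
                   .........~.~........
                   .........~..........
                                       
                                       
                                       
                                       


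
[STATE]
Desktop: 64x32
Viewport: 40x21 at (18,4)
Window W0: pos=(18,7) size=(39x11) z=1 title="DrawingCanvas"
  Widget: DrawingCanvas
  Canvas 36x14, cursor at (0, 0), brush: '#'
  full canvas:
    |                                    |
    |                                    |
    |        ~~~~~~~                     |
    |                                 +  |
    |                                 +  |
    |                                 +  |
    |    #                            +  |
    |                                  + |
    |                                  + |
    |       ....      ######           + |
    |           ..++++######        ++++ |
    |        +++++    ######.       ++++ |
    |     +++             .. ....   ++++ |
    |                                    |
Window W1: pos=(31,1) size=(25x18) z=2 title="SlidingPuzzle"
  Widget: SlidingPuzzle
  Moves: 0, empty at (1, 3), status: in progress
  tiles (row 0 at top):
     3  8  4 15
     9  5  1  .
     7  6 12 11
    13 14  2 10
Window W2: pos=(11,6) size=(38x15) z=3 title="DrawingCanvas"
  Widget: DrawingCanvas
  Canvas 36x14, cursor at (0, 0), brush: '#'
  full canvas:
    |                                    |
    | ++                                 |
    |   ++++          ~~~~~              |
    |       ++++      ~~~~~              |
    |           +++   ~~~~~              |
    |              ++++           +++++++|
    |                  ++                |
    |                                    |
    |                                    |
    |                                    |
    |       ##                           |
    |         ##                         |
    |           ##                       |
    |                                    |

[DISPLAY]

             ┃┌────┬────┬────┬────┐  ┃  
             ┃│  3 │  8 │  4 │ 15 │  ┃  
━━━━━━━━━━━━━━━━━━━━━━━━━━━━━━┓───┤  ┃  
ngCanvas                      ┃   │  ┃┓ 
──────────────────────────────┨───┤  ┃┃ 
                              ┃11 │  ┃┨ 
                              ┃───┤  ┃┃ 
+          ~~~~~              ┃10 │  ┃┃ 
 ++++      ~~~~~              ┃───┘  ┃┃ 
     +++   ~~~~~              ┃      ┃┃ 
        ++++           +++++++┃      ┃┃ 
            ++                ┃      ┃┃ 
                              ┃      ┃┃ 
                              ┃      ┃┛ 
                              ┃━━━━━━┛  
 ##                           ┃         
━━━━━━━━━━━━━━━━━━━━━━━━━━━━━━┛         
                                        
                                        
                                        
                                        


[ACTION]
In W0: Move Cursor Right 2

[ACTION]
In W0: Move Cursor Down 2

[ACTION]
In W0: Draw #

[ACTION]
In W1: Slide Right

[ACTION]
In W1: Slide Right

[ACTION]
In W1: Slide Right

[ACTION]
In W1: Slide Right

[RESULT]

             ┃┌────┬────┬────┬────┐  ┃  
             ┃│  3 │  8 │  4 │ 15 │  ┃  
━━━━━━━━━━━━━━━━━━━━━━━━━━━━━━┓───┤  ┃  
ngCanvas                      ┃ 1 │  ┃┓ 
──────────────────────────────┨───┤  ┃┃ 
                              ┃11 │  ┃┨ 
                              ┃───┤  ┃┃ 
+          ~~~~~              ┃10 │  ┃┃ 
 ++++      ~~~~~              ┃───┘  ┃┃ 
     +++   ~~~~~              ┃      ┃┃ 
        ++++           +++++++┃      ┃┃ 
            ++                ┃      ┃┃ 
                              ┃      ┃┃ 
                              ┃      ┃┛ 
                              ┃━━━━━━┛  
 ##                           ┃         
━━━━━━━━━━━━━━━━━━━━━━━━━━━━━━┛         
                                        
                                        
                                        
                                        


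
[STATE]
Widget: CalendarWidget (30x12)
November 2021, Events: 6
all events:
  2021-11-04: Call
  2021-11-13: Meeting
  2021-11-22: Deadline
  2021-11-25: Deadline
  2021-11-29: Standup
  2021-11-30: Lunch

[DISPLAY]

        November 2021         
Mo Tu We Th Fr Sa Su          
 1  2  3  4*  5  6  7         
 8  9 10 11 12 13* 14         
15 16 17 18 19 20 21          
22* 23 24 25* 26 27 28        
29* 30*                       
                              
                              
                              
                              
                              


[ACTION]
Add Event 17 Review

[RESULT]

        November 2021         
Mo Tu We Th Fr Sa Su          
 1  2  3  4*  5  6  7         
 8  9 10 11 12 13* 14         
15 16 17* 18 19 20 21         
22* 23 24 25* 26 27 28        
29* 30*                       
                              
                              
                              
                              
                              


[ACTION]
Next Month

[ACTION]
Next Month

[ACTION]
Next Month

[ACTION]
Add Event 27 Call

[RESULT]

        February 2022         
Mo Tu We Th Fr Sa Su          
    1  2  3  4  5  6          
 7  8  9 10 11 12 13          
14 15 16 17 18 19 20          
21 22 23 24 25 26 27*         
28                            
                              
                              
                              
                              
                              


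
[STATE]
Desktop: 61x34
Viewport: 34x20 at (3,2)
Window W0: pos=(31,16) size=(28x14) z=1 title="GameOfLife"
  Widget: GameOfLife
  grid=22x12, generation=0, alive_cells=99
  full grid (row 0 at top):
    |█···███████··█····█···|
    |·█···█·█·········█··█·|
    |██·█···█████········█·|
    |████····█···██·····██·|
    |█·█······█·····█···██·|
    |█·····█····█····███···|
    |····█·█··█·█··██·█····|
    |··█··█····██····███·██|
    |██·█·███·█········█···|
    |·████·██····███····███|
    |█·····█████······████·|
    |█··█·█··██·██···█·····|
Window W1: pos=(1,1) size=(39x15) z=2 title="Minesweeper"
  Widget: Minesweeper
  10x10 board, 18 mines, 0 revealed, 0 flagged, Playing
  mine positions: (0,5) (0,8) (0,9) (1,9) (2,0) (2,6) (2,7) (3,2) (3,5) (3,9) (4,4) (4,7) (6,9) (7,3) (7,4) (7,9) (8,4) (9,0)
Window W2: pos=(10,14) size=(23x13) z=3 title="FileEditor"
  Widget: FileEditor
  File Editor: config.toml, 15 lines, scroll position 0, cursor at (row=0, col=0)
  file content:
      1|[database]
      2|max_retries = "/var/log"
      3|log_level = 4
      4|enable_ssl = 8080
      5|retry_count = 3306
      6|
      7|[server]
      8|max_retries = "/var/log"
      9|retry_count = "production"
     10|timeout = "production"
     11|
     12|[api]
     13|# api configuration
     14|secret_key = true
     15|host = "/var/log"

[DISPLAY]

Minesweeper                       
──────────────────────────────────
■■■■■■■■■                         
■■■■■■■■■                         
■■■■■■■■■                         
■■■■■■■■■                         
■■■■■■■■■                         
■■■■■■■■■                         
■■■■■■■■■                         
■■■■■■■■■                         
■■■■■■■■■                         
■■■■■■■■■                         
       ┏━━━━━━━━━━━━━━━━━━━━━┓    
━━━━━━━┃ FileEditor          ┃━━━━
       ┠─────────────────────┨━━━━
       ┃█database]          ▲┃Game
       ┃max_retries = "/var/█┃────
       ┃log_level = 4       ░┃en: 
       ┃enable_ssl = 8080   ░┃█···
       ┃retry_count = 3306  ░┃█·█·


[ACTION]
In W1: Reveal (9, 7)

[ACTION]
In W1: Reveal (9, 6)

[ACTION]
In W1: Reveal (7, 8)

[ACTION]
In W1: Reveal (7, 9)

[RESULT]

Minesweeper                       
──────────────────────────────────
■■■■✹■■✹✹                         
■■■■■■■■✹                         
■■■■■✹✹■■                         
■✹■■✹■■■✹                         
■■■✹■■✹■■                         
■■■■1112■                         
■■■■1  2✹                         
■■✹✹2  2✹                         
■■■✹2  11                         
■■■■1                             
       ┏━━━━━━━━━━━━━━━━━━━━━┓    
━━━━━━━┃ FileEditor          ┃━━━━
       ┠─────────────────────┨━━━━
       ┃█database]          ▲┃Game
       ┃max_retries = "/var/█┃────
       ┃log_level = 4       ░┃en: 
       ┃enable_ssl = 8080   ░┃█···
       ┃retry_count = 3306  ░┃█·█·


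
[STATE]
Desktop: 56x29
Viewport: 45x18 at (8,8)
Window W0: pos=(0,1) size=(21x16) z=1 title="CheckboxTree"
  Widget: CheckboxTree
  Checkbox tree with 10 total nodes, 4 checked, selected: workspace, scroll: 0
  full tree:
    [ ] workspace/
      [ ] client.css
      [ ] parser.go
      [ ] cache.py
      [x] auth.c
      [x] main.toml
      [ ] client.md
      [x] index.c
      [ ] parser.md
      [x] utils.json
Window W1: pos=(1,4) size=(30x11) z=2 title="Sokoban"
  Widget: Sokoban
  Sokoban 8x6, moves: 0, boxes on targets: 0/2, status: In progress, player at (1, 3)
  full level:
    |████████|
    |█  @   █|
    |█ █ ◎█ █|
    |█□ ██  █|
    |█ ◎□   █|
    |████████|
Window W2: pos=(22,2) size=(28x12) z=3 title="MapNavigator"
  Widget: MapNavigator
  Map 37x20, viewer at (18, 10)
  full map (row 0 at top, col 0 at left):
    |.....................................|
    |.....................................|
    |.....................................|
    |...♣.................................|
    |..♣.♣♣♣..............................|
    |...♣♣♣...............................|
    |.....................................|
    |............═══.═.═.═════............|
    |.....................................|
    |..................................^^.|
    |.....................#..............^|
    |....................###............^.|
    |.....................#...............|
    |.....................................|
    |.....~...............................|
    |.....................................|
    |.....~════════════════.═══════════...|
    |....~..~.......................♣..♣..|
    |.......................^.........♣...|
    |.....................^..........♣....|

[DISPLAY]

 █            ┃..........................┃   
 █            ┃.............@..#.........┃   
 █            ┃...............###........┃   
 █            ┃................#.........┃   
██            ┃..........................┃   
 0  0/2       ┗━━━━━━━━━━━━━━━━━━━━━━━━━━┛   
━━━━━━━━━━━━━━━━━━━━━━┛                      
            ┃                                
━━━━━━━━━━━━┛                                
                                             
                                             
                                             
                                             
                                             
                                             
                                             
                                             
                                             


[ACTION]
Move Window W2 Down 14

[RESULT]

 █                    ┃                      
 █                    ┃                      
 █                    ┃                      
 █                    ┃                      
██                    ┃                      
 0  0/2               ┃                      
━━━━━━━━━━━━━━━━━━━━━━┛                      
            ┃                                
━━━━━━━━━━━━┛ ┏━━━━━━━━━━━━━━━━━━━━━━━━━━┓   
              ┃ MapNavigator             ┃   
              ┠──────────────────────────┨   
              ┃..........................┃   
              ┃.......═══.═.═.═════......┃   
              ┃..........................┃   
              ┃..........................┃   
              ┃.............@..#.........┃   
              ┃...............###........┃   
              ┃................#.........┃   


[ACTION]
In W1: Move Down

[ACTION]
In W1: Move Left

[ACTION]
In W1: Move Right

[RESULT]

 █                    ┃                      
 █                    ┃                      
 █                    ┃                      
 █                    ┃                      
██                    ┃                      
 2  0/2               ┃                      
━━━━━━━━━━━━━━━━━━━━━━┛                      
            ┃                                
━━━━━━━━━━━━┛ ┏━━━━━━━━━━━━━━━━━━━━━━━━━━┓   
              ┃ MapNavigator             ┃   
              ┠──────────────────────────┨   
              ┃..........................┃   
              ┃.......═══.═.═.═════......┃   
              ┃..........................┃   
              ┃..........................┃   
              ┃.............@..#.........┃   
              ┃...............###........┃   
              ┃................#.........┃   


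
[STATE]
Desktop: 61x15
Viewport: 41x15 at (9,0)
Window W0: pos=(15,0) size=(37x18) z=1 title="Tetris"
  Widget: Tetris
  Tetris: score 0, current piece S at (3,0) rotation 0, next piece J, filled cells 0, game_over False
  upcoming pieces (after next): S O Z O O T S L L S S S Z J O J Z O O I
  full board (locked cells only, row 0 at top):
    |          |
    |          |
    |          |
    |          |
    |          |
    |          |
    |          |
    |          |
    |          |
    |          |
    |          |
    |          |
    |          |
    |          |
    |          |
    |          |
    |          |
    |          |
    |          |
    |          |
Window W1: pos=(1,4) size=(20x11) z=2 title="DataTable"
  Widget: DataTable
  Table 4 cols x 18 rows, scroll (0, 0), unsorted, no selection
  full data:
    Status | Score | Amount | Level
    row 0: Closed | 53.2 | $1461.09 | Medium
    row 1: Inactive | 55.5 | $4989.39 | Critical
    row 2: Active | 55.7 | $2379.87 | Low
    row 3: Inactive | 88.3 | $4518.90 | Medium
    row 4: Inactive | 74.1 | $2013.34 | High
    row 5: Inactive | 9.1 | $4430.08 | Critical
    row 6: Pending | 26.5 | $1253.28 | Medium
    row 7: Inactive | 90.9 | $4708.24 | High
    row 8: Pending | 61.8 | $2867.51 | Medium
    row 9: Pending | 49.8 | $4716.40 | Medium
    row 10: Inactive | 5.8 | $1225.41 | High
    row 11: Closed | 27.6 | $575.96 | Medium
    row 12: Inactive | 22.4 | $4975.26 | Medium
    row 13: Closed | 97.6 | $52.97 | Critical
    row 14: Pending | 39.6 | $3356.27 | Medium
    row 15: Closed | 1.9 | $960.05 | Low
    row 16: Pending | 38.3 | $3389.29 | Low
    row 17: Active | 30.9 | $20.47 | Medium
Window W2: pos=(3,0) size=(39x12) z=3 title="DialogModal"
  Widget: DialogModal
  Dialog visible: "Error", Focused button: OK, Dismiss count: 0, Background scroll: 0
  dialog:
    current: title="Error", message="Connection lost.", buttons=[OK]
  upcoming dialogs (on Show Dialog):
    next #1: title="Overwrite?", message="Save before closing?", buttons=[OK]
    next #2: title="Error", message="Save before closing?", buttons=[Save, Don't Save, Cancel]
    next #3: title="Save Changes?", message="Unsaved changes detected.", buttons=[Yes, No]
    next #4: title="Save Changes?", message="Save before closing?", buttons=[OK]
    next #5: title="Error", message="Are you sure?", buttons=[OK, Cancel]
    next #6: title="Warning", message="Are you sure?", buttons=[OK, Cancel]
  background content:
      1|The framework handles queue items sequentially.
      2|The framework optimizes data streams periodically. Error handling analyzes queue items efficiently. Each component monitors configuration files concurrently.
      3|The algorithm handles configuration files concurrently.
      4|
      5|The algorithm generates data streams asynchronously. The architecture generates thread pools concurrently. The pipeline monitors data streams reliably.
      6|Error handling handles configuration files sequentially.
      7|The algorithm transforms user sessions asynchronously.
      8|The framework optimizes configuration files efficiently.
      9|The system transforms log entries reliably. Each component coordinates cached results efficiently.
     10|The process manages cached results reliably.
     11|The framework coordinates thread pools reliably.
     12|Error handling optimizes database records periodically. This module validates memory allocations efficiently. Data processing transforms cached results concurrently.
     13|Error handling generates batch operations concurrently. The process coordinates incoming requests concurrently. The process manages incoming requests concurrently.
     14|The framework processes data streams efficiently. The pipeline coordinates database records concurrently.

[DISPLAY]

━━━━━━━━━━━━━━━━━━━━━━━━━━━━━━━━┓━━━━━━━━
ogModal                         ┃        
────────────────────────────────┨────────
ramework handles queue items seq┃        
ram┌──────────────────┐ streams ┃        
lgo│      Error       │uration f┃        
   │ Connection lost. │         ┃        
lgo│       [OK]       │ streams ┃        
 ha└──────────────────┘guration ┃        
lgorithm transforms user session┃        
ramework optimizes configuration┃        
━━━━━━━━━━━━━━━━━━━━━━━━━━━━━━━━┛        
e│88.3 │$45┃     │                       
e│74.1 │$20┃     │                       
━━━━━━━━━━━┛     │                       


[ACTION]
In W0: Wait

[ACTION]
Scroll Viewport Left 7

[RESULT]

 ┏━━━━━━━━━━━━━━━━━━━━━━━━━━━━━━━━━━━━━┓━
 ┃ DialogModal                         ┃ 
 ┠─────────────────────────────────────┨─
 ┃The framework handles queue items seq┃ 
━┃The fram┌──────────────────┐ streams ┃ 
 ┃The algo│      Error       │uration f┃ 
─┃        │ Connection lost. │         ┃ 
S┃The algo│       [OK]       │ streams ┃ 
─┃Error ha└──────────────────┘guration ┃ 
C┃The algorithm transforms user session┃ 
I┃The framework optimizes configuration┃ 
A┗━━━━━━━━━━━━━━━━━━━━━━━━━━━━━━━━━━━━━┛ 
Inactive│88.3 │$45┃     │                
Inactive│74.1 │$20┃     │                
━━━━━━━━━━━━━━━━━━┛     │                


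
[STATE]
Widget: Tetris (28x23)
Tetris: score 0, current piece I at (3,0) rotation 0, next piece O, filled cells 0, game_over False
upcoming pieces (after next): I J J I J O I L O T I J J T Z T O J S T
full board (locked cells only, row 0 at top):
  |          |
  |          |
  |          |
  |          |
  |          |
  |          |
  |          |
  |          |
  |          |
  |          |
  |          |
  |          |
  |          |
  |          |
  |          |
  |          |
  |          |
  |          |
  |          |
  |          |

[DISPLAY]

   ████   │Next:            
          │▓▓               
          │▓▓               
          │                 
          │                 
          │                 
          │Score:           
          │0                
          │                 
          │                 
          │                 
          │                 
          │                 
          │                 
          │                 
          │                 
          │                 
          │                 
          │                 
          │                 
          │                 
          │                 
          │                 


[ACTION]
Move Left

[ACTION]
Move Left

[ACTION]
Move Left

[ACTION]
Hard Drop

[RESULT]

    ▓▓    │Next:            
    ▓▓    │████             
          │                 
          │                 
          │                 
          │                 
          │Score:           
          │0                
          │                 
          │                 
          │                 
          │                 
          │                 
          │                 
          │                 
          │                 
          │                 
          │                 
          │                 
████      │                 
          │                 
          │                 
          │                 


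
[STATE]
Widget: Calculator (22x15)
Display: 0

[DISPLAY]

                     0
┌───┬───┬───┬───┐     
│ 7 │ 8 │ 9 │ ÷ │     
├───┼───┼───┼───┤     
│ 4 │ 5 │ 6 │ × │     
├───┼───┼───┼───┤     
│ 1 │ 2 │ 3 │ - │     
├───┼───┼───┼───┤     
│ 0 │ . │ = │ + │     
├───┼───┼───┼───┤     
│ C │ MC│ MR│ M+│     
└───┴───┴───┴───┘     
                      
                      
                      


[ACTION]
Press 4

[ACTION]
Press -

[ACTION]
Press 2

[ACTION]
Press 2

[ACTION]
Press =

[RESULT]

                   -18
┌───┬───┬───┬───┐     
│ 7 │ 8 │ 9 │ ÷ │     
├───┼───┼───┼───┤     
│ 4 │ 5 │ 6 │ × │     
├───┼───┼───┼───┤     
│ 1 │ 2 │ 3 │ - │     
├───┼───┼───┼───┤     
│ 0 │ . │ = │ + │     
├───┼───┼───┼───┤     
│ C │ MC│ MR│ M+│     
└───┴───┴───┴───┘     
                      
                      
                      


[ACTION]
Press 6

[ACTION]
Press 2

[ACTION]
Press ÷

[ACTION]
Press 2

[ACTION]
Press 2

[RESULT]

                    22
┌───┬───┬───┬───┐     
│ 7 │ 8 │ 9 │ ÷ │     
├───┼───┼───┼───┤     
│ 4 │ 5 │ 6 │ × │     
├───┼───┼───┼───┤     
│ 1 │ 2 │ 3 │ - │     
├───┼───┼───┼───┤     
│ 0 │ . │ = │ + │     
├───┼───┼───┼───┤     
│ C │ MC│ MR│ M+│     
└───┴───┴───┴───┘     
                      
                      
                      


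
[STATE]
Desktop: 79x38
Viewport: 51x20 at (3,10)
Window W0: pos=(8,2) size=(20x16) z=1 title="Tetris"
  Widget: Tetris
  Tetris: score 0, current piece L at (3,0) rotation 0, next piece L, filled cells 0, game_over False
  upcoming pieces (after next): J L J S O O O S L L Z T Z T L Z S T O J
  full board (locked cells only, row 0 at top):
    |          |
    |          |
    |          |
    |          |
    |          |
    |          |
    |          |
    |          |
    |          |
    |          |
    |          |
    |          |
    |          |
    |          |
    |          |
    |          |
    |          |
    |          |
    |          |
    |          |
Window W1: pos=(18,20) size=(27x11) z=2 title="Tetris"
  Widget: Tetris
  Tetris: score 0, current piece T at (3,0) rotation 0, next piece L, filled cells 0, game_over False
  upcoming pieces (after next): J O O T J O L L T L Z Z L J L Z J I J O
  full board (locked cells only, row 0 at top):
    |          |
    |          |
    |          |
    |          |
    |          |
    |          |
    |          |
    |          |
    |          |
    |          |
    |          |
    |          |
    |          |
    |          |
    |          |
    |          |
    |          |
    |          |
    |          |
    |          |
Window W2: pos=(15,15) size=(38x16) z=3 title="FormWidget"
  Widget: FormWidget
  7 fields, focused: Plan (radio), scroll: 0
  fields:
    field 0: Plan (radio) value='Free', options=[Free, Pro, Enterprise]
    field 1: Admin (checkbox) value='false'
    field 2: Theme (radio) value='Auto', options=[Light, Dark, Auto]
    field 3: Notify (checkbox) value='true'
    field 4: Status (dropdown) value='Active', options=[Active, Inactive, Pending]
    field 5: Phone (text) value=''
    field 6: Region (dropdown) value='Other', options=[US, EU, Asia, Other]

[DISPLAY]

     ┃                  ┃                          
     ┃                  ┃                          
     ┃                  ┃                          
     ┃                  ┃                          
     ┃                  ┃                          
     ┃      ┏━━━━━━━━━━━━━━━━━━━━━━━━━━━━━━━━━━━━┓ 
     ┃      ┃ FormWidget                         ┃ 
     ┗━━━━━━┠────────────────────────────────────┨ 
            ┃> Plan:       (●) Free  ( ) Pro  ( )┃ 
            ┃  Admin:      [ ]                   ┃ 
            ┃  Theme:      ( ) Light  ( ) Dark  (┃ 
            ┃  Notify:     [x]                   ┃ 
            ┃  Status:     [Active             ▼]┃ 
            ┃  Phone:      [                    ]┃ 
            ┃  Region:     [Other              ▼]┃ 
            ┃                                    ┃ 
            ┃                                    ┃ 
            ┃                                    ┃ 
            ┃                                    ┃ 
            ┃                                    ┃ 


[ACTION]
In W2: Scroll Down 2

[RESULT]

     ┃                  ┃                          
     ┃                  ┃                          
     ┃                  ┃                          
     ┃                  ┃                          
     ┃                  ┃                          
     ┃      ┏━━━━━━━━━━━━━━━━━━━━━━━━━━━━━━━━━━━━┓ 
     ┃      ┃ FormWidget                         ┃ 
     ┗━━━━━━┠────────────────────────────────────┨ 
            ┃  Theme:      ( ) Light  ( ) Dark  (┃ 
            ┃  Notify:     [x]                   ┃ 
            ┃  Status:     [Active             ▼]┃ 
            ┃  Phone:      [                    ]┃ 
            ┃  Region:     [Other              ▼]┃ 
            ┃                                    ┃ 
            ┃                                    ┃ 
            ┃                                    ┃ 
            ┃                                    ┃ 
            ┃                                    ┃ 
            ┃                                    ┃ 
            ┃                                    ┃ 


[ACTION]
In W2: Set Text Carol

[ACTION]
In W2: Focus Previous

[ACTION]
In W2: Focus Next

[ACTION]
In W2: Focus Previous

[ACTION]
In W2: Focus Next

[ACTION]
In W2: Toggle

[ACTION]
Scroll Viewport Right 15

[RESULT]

         ┃                                         
         ┃                                         
         ┃                                         
         ┃                                         
         ┃                                         
━━━━━━━━━━━━━━━━━━━━━━━━━━━━━━━━━━┓                
ormWidget                         ┃                
──────────────────────────────────┨                
Theme:      ( ) Light  ( ) Dark  (┃                
Notify:     [x]                   ┃                
Status:     [Active             ▼]┃                
Phone:      [                    ]┃                
Region:     [Other              ▼]┃                
                                  ┃                
                                  ┃                
                                  ┃                
                                  ┃                
                                  ┃                
                                  ┃                
                                  ┃                
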